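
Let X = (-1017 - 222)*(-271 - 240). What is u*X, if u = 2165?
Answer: 1370724285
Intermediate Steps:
X = 633129 (X = -1239*(-511) = 633129)
u*X = 2165*633129 = 1370724285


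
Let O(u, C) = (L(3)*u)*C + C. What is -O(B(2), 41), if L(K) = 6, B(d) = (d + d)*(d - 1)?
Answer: -1025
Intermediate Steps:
B(d) = 2*d*(-1 + d) (B(d) = (2*d)*(-1 + d) = 2*d*(-1 + d))
O(u, C) = C + 6*C*u (O(u, C) = (6*u)*C + C = 6*C*u + C = C + 6*C*u)
-O(B(2), 41) = -41*(1 + 6*(2*2*(-1 + 2))) = -41*(1 + 6*(2*2*1)) = -41*(1 + 6*4) = -41*(1 + 24) = -41*25 = -1*1025 = -1025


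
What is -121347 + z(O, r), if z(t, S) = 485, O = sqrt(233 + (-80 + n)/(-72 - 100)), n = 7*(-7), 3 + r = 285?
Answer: -120862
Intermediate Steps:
r = 282 (r = -3 + 285 = 282)
n = -49
O = sqrt(935)/2 (O = sqrt(233 + (-80 - 49)/(-72 - 100)) = sqrt(233 - 129/(-172)) = sqrt(233 - 129*(-1/172)) = sqrt(233 + 3/4) = sqrt(935/4) = sqrt(935)/2 ≈ 15.289)
-121347 + z(O, r) = -121347 + 485 = -120862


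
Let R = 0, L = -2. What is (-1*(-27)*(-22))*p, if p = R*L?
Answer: 0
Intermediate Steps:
p = 0 (p = 0*(-2) = 0)
(-1*(-27)*(-22))*p = (-1*(-27)*(-22))*0 = (27*(-22))*0 = -594*0 = 0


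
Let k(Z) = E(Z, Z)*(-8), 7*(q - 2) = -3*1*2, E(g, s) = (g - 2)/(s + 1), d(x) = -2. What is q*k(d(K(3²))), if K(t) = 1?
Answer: -256/7 ≈ -36.571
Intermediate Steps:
E(g, s) = (-2 + g)/(1 + s)
q = 8/7 (q = 2 + (-3*1*2)/7 = 2 + (-3*2)/7 = 2 + (⅐)*(-6) = 2 - 6/7 = 8/7 ≈ 1.1429)
k(Z) = -8*(-2 + Z)/(1 + Z) (k(Z) = ((-2 + Z)/(1 + Z))*(-8) = -8*(-2 + Z)/(1 + Z))
q*k(d(K(3²))) = 8*(8*(2 - 1*(-2))/(1 - 2))/7 = 8*(8*(2 + 2)/(-1))/7 = 8*(8*(-1)*4)/7 = (8/7)*(-32) = -256/7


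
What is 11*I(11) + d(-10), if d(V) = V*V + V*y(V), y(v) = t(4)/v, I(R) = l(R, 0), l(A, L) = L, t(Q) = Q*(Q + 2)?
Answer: 124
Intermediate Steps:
t(Q) = Q*(2 + Q)
I(R) = 0
y(v) = 24/v (y(v) = (4*(2 + 4))/v = (4*6)/v = 24/v)
d(V) = 24 + V**2 (d(V) = V*V + V*(24/V) = V**2 + 24 = 24 + V**2)
11*I(11) + d(-10) = 11*0 + (24 + (-10)**2) = 0 + (24 + 100) = 0 + 124 = 124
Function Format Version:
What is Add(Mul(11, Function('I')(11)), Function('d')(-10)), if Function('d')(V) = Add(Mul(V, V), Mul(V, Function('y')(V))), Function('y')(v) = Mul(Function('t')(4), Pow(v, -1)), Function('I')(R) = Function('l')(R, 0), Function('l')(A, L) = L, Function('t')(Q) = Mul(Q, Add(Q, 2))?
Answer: 124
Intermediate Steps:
Function('t')(Q) = Mul(Q, Add(2, Q))
Function('I')(R) = 0
Function('y')(v) = Mul(24, Pow(v, -1)) (Function('y')(v) = Mul(Mul(4, Add(2, 4)), Pow(v, -1)) = Mul(Mul(4, 6), Pow(v, -1)) = Mul(24, Pow(v, -1)))
Function('d')(V) = Add(24, Pow(V, 2)) (Function('d')(V) = Add(Mul(V, V), Mul(V, Mul(24, Pow(V, -1)))) = Add(Pow(V, 2), 24) = Add(24, Pow(V, 2)))
Add(Mul(11, Function('I')(11)), Function('d')(-10)) = Add(Mul(11, 0), Add(24, Pow(-10, 2))) = Add(0, Add(24, 100)) = Add(0, 124) = 124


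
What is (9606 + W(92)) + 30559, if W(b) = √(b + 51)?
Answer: 40165 + √143 ≈ 40177.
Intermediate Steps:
W(b) = √(51 + b)
(9606 + W(92)) + 30559 = (9606 + √(51 + 92)) + 30559 = (9606 + √143) + 30559 = 40165 + √143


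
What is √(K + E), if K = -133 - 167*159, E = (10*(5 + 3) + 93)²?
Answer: √3243 ≈ 56.947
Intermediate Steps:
E = 29929 (E = (10*8 + 93)² = (80 + 93)² = 173² = 29929)
K = -26686 (K = -133 - 26553 = -26686)
√(K + E) = √(-26686 + 29929) = √3243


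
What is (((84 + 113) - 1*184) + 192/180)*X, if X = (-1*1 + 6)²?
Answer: 1055/3 ≈ 351.67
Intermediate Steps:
X = 25 (X = (-1 + 6)² = 5² = 25)
(((84 + 113) - 1*184) + 192/180)*X = (((84 + 113) - 1*184) + 192/180)*25 = ((197 - 184) + 192*(1/180))*25 = (13 + 16/15)*25 = (211/15)*25 = 1055/3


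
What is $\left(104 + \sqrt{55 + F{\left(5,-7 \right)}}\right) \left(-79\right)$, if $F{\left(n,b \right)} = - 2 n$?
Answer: $-8216 - 237 \sqrt{5} \approx -8746.0$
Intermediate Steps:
$\left(104 + \sqrt{55 + F{\left(5,-7 \right)}}\right) \left(-79\right) = \left(104 + \sqrt{55 - 10}\right) \left(-79\right) = \left(104 + \sqrt{45}\right) \left(-79\right) = \left(104 + 3 \sqrt{5}\right) \left(-79\right) = -8216 - 237 \sqrt{5}$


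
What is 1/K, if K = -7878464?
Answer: -1/7878464 ≈ -1.2693e-7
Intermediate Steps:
1/K = 1/(-7878464) = -1/7878464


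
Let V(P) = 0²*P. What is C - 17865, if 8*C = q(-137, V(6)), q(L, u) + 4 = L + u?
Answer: -143061/8 ≈ -17883.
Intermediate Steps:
V(P) = 0 (V(P) = 0*P = 0)
q(L, u) = -4 + L + u (q(L, u) = -4 + (L + u) = -4 + L + u)
C = -141/8 (C = (-4 - 137 + 0)/8 = (⅛)*(-141) = -141/8 ≈ -17.625)
C - 17865 = -141/8 - 17865 = -143061/8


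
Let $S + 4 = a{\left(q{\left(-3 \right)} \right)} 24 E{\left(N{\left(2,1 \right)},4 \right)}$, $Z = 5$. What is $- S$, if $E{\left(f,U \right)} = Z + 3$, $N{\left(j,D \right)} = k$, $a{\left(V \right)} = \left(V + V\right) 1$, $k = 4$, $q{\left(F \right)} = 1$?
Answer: $-380$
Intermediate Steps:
$a{\left(V \right)} = 2 V$ ($a{\left(V \right)} = 2 V 1 = 2 V$)
$N{\left(j,D \right)} = 4$
$E{\left(f,U \right)} = 8$ ($E{\left(f,U \right)} = 5 + 3 = 8$)
$S = 380$ ($S = -4 + 2 \cdot 1 \cdot 24 \cdot 8 = -4 + 2 \cdot 24 \cdot 8 = -4 + 48 \cdot 8 = -4 + 384 = 380$)
$- S = \left(-1\right) 380 = -380$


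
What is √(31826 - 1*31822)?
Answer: 2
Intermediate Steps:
√(31826 - 1*31822) = √(31826 - 31822) = √4 = 2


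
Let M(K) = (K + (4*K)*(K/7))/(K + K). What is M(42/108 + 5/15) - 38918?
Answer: -4903579/126 ≈ -38917.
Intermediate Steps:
M(K) = (K + 4*K²/7)/(2*K) (M(K) = (K + (4*K)*(K*(⅐)))/((2*K)) = (K + (4*K)*(K/7))*(1/(2*K)) = (K + 4*K²/7)*(1/(2*K)) = (K + 4*K²/7)/(2*K))
M(42/108 + 5/15) - 38918 = (½ + 2*(42/108 + 5/15)/7) - 38918 = (½ + 2*(42*(1/108) + 5*(1/15))/7) - 38918 = (½ + 2*(7/18 + ⅓)/7) - 38918 = (½ + (2/7)*(13/18)) - 38918 = (½ + 13/63) - 38918 = 89/126 - 38918 = -4903579/126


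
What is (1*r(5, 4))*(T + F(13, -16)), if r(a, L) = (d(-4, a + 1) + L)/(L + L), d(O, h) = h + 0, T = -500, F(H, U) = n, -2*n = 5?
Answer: -5025/8 ≈ -628.13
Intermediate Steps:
n = -5/2 (n = -1/2*5 = -5/2 ≈ -2.5000)
F(H, U) = -5/2
d(O, h) = h
r(a, L) = (1 + L + a)/(2*L) (r(a, L) = ((a + 1) + L)/(L + L) = ((1 + a) + L)/((2*L)) = (1 + L + a)*(1/(2*L)) = (1 + L + a)/(2*L))
(1*r(5, 4))*(T + F(13, -16)) = (1*((1/2)*(1 + 4 + 5)/4))*(-500 - 5/2) = (1*((1/2)*(1/4)*10))*(-1005/2) = (1*(5/4))*(-1005/2) = (5/4)*(-1005/2) = -5025/8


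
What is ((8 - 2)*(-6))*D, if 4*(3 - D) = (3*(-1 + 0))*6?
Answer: -270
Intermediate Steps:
D = 15/2 (D = 3 - 3*(-1 + 0)*6/4 = 3 - 3*(-1)*6/4 = 3 - (-3)*6/4 = 3 - ¼*(-18) = 3 + 9/2 = 15/2 ≈ 7.5000)
((8 - 2)*(-6))*D = ((8 - 2)*(-6))*(15/2) = (6*(-6))*(15/2) = -36*15/2 = -270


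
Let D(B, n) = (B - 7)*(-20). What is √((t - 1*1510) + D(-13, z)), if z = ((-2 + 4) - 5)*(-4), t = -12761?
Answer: I*√13871 ≈ 117.78*I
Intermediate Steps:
z = 12 (z = (2 - 5)*(-4) = -3*(-4) = 12)
D(B, n) = 140 - 20*B (D(B, n) = (-7 + B)*(-20) = 140 - 20*B)
√((t - 1*1510) + D(-13, z)) = √((-12761 - 1*1510) + (140 - 20*(-13))) = √((-12761 - 1510) + (140 + 260)) = √(-14271 + 400) = √(-13871) = I*√13871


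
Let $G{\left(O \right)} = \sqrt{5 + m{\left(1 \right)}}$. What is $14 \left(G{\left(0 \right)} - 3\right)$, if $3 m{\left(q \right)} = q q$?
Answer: $-42 + \frac{56 \sqrt{3}}{3} \approx -9.6684$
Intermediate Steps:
$m{\left(q \right)} = \frac{q^{2}}{3}$ ($m{\left(q \right)} = \frac{q q}{3} = \frac{q^{2}}{3}$)
$G{\left(O \right)} = \frac{4 \sqrt{3}}{3}$ ($G{\left(O \right)} = \sqrt{5 + \frac{1^{2}}{3}} = \sqrt{5 + \frac{1}{3} \cdot 1} = \sqrt{5 + \frac{1}{3}} = \sqrt{\frac{16}{3}} = \frac{4 \sqrt{3}}{3}$)
$14 \left(G{\left(0 \right)} - 3\right) = 14 \left(\frac{4 \sqrt{3}}{3} - 3\right) = 14 \left(-3 + \frac{4 \sqrt{3}}{3}\right) = -42 + \frac{56 \sqrt{3}}{3}$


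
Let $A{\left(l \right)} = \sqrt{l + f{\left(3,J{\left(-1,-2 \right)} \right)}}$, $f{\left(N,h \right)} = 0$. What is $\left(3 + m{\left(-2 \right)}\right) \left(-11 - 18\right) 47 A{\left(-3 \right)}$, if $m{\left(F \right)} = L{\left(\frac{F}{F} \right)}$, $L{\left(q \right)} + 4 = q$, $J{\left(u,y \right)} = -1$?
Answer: $0$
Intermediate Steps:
$L{\left(q \right)} = -4 + q$
$m{\left(F \right)} = -3$ ($m{\left(F \right)} = -4 + \frac{F}{F} = -4 + 1 = -3$)
$A{\left(l \right)} = \sqrt{l}$ ($A{\left(l \right)} = \sqrt{l + 0} = \sqrt{l}$)
$\left(3 + m{\left(-2 \right)}\right) \left(-11 - 18\right) 47 A{\left(-3 \right)} = \left(3 - 3\right) \left(-11 - 18\right) 47 \sqrt{-3} = 0 \left(-29\right) 47 i \sqrt{3} = 0 \cdot 47 i \sqrt{3} = 0 i \sqrt{3} = 0$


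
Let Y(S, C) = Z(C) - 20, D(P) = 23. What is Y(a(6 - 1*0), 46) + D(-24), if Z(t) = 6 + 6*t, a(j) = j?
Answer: 285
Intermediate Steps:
Y(S, C) = -14 + 6*C (Y(S, C) = (6 + 6*C) - 20 = -14 + 6*C)
Y(a(6 - 1*0), 46) + D(-24) = (-14 + 6*46) + 23 = (-14 + 276) + 23 = 262 + 23 = 285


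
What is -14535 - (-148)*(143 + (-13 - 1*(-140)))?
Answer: 25425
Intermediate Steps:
-14535 - (-148)*(143 + (-13 - 1*(-140))) = -14535 - (-148)*(143 + (-13 + 140)) = -14535 - (-148)*(143 + 127) = -14535 - (-148)*270 = -14535 - 1*(-39960) = -14535 + 39960 = 25425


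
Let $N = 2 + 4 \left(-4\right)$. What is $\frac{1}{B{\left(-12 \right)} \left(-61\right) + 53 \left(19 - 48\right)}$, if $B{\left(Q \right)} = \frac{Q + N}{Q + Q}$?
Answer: $- \frac{12}{19237} \approx -0.0006238$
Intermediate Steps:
$N = -14$ ($N = 2 - 16 = -14$)
$B{\left(Q \right)} = \frac{-14 + Q}{2 Q}$ ($B{\left(Q \right)} = \frac{Q - 14}{Q + Q} = \frac{-14 + Q}{2 Q}$)
$\frac{1}{B{\left(-12 \right)} \left(-61\right) + 53 \left(19 - 48\right)} = \frac{1}{\frac{-14 - 12}{2 \left(-12\right)} \left(-61\right) + 53 \left(19 - 48\right)} = \frac{1}{\frac{1}{2} \left(- \frac{1}{12}\right) \left(-26\right) \left(-61\right) + 53 \left(-29\right)} = \frac{1}{\frac{13}{12} \left(-61\right) - 1537} = \frac{1}{- \frac{793}{12} - 1537} = \frac{1}{- \frac{19237}{12}} = - \frac{12}{19237}$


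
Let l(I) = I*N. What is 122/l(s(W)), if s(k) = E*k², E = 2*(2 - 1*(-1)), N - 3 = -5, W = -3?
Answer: -61/54 ≈ -1.1296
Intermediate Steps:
N = -2 (N = 3 - 5 = -2)
E = 6 (E = 2*(2 + 1) = 2*3 = 6)
s(k) = 6*k²
l(I) = -2*I (l(I) = I*(-2) = -2*I)
122/l(s(W)) = 122/((-12*(-3)²)) = 122/((-12*9)) = 122/((-2*54)) = 122/(-108) = 122*(-1/108) = -61/54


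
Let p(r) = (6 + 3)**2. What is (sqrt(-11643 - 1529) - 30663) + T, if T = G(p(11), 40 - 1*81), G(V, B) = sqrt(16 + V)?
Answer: -30663 + sqrt(97) + 2*I*sqrt(3293) ≈ -30653.0 + 114.77*I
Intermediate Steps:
p(r) = 81 (p(r) = 9**2 = 81)
T = sqrt(97) (T = sqrt(16 + 81) = sqrt(97) ≈ 9.8489)
(sqrt(-11643 - 1529) - 30663) + T = (sqrt(-11643 - 1529) - 30663) + sqrt(97) = (sqrt(-13172) - 30663) + sqrt(97) = (2*I*sqrt(3293) - 30663) + sqrt(97) = (-30663 + 2*I*sqrt(3293)) + sqrt(97) = -30663 + sqrt(97) + 2*I*sqrt(3293)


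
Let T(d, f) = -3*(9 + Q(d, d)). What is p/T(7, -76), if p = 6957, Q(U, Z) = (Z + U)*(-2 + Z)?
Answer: -2319/79 ≈ -29.354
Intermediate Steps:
Q(U, Z) = (-2 + Z)*(U + Z) (Q(U, Z) = (U + Z)*(-2 + Z) = (-2 + Z)*(U + Z))
T(d, f) = -27 - 6*d² + 12*d (T(d, f) = -3*(9 + (d² - 2*d - 2*d + d*d)) = -3*(9 + (d² - 2*d - 2*d + d²)) = -3*(9 + (-4*d + 2*d²)) = -3*(9 - 4*d + 2*d²) = -27 - 6*d² + 12*d)
p/T(7, -76) = 6957/(-27 - 6*7² + 12*7) = 6957/(-27 - 6*49 + 84) = 6957/(-27 - 294 + 84) = 6957/(-237) = 6957*(-1/237) = -2319/79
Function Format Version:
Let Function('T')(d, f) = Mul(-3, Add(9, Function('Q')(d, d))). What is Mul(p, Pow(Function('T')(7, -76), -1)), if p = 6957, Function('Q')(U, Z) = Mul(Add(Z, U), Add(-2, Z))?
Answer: Rational(-2319, 79) ≈ -29.354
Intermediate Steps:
Function('Q')(U, Z) = Mul(Add(-2, Z), Add(U, Z)) (Function('Q')(U, Z) = Mul(Add(U, Z), Add(-2, Z)) = Mul(Add(-2, Z), Add(U, Z)))
Function('T')(d, f) = Add(-27, Mul(-6, Pow(d, 2)), Mul(12, d)) (Function('T')(d, f) = Mul(-3, Add(9, Add(Pow(d, 2), Mul(-2, d), Mul(-2, d), Mul(d, d)))) = Mul(-3, Add(9, Add(Pow(d, 2), Mul(-2, d), Mul(-2, d), Pow(d, 2)))) = Mul(-3, Add(9, Add(Mul(-4, d), Mul(2, Pow(d, 2))))) = Mul(-3, Add(9, Mul(-4, d), Mul(2, Pow(d, 2)))) = Add(-27, Mul(-6, Pow(d, 2)), Mul(12, d)))
Mul(p, Pow(Function('T')(7, -76), -1)) = Mul(6957, Pow(Add(-27, Mul(-6, Pow(7, 2)), Mul(12, 7)), -1)) = Mul(6957, Pow(Add(-27, Mul(-6, 49), 84), -1)) = Mul(6957, Pow(Add(-27, -294, 84), -1)) = Mul(6957, Pow(-237, -1)) = Mul(6957, Rational(-1, 237)) = Rational(-2319, 79)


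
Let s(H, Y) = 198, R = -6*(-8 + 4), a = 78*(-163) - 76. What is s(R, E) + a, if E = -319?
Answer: -12592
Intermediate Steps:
a = -12790 (a = -12714 - 76 = -12790)
R = 24 (R = -6*(-4) = 24)
s(R, E) + a = 198 - 12790 = -12592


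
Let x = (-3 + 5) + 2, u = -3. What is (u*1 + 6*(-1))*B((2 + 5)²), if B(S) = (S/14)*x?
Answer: -126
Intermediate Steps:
x = 4 (x = 2 + 2 = 4)
B(S) = 2*S/7 (B(S) = (S/14)*4 = 2*S/7)
(u*1 + 6*(-1))*B((2 + 5)²) = (-3*1 + 6*(-1))*(2*(2 + 5)²/7) = (-3 - 6)*((2/7)*7²) = -18*49/7 = -9*14 = -126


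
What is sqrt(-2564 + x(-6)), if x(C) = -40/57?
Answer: 2*I*sqrt(2083179)/57 ≈ 50.643*I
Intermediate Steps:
x(C) = -40/57 (x(C) = -40*1/57 = -40/57)
sqrt(-2564 + x(-6)) = sqrt(-2564 - 40/57) = sqrt(-146188/57) = 2*I*sqrt(2083179)/57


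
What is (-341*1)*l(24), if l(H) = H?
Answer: -8184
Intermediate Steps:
(-341*1)*l(24) = -341*1*24 = -341*24 = -8184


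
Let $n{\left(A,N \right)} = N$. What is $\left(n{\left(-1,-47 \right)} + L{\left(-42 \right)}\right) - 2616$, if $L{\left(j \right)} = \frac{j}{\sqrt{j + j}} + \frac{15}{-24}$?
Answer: $- \frac{21309}{8} + i \sqrt{21} \approx -2663.6 + 4.5826 i$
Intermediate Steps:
$L{\left(j \right)} = - \frac{5}{8} + \frac{\sqrt{2} \sqrt{j}}{2}$ ($L{\left(j \right)} = \frac{j}{\sqrt{2 j}} + 15 \left(- \frac{1}{24}\right) = \frac{j}{\sqrt{2} \sqrt{j}} - \frac{5}{8} = j \frac{\sqrt{2}}{2 \sqrt{j}} - \frac{5}{8} = \frac{\sqrt{2} \sqrt{j}}{2} - \frac{5}{8} = - \frac{5}{8} + \frac{\sqrt{2} \sqrt{j}}{2}$)
$\left(n{\left(-1,-47 \right)} + L{\left(-42 \right)}\right) - 2616 = \left(-47 - \left(\frac{5}{8} - \frac{\sqrt{2} \sqrt{-42}}{2}\right)\right) - 2616 = \left(-47 - \left(\frac{5}{8} - \frac{\sqrt{2} i \sqrt{42}}{2}\right)\right) - 2616 = \left(-47 - \left(\frac{5}{8} - i \sqrt{21}\right)\right) - 2616 = \left(- \frac{381}{8} + i \sqrt{21}\right) - 2616 = - \frac{21309}{8} + i \sqrt{21}$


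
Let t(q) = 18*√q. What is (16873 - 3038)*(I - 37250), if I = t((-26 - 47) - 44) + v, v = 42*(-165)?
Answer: -611230300 + 747090*I*√13 ≈ -6.1123e+8 + 2.6937e+6*I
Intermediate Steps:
v = -6930
I = -6930 + 54*I*√13 (I = 18*√((-26 - 47) - 44) - 6930 = 18*√(-73 - 44) - 6930 = 18*√(-117) - 6930 = 18*(3*I*√13) - 6930 = 54*I*√13 - 6930 = -6930 + 54*I*√13 ≈ -6930.0 + 194.7*I)
(16873 - 3038)*(I - 37250) = (16873 - 3038)*((-6930 + 54*I*√13) - 37250) = 13835*(-44180 + 54*I*√13) = -611230300 + 747090*I*√13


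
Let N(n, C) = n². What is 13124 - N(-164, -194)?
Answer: -13772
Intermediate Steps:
13124 - N(-164, -194) = 13124 - 1*(-164)² = 13124 - 1*26896 = 13124 - 26896 = -13772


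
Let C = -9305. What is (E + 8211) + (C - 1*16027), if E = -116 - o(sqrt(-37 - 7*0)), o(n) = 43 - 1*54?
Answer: -17226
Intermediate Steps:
o(n) = -11 (o(n) = 43 - 54 = -11)
E = -105 (E = -116 - 1*(-11) = -116 + 11 = -105)
(E + 8211) + (C - 1*16027) = (-105 + 8211) + (-9305 - 1*16027) = 8106 + (-9305 - 16027) = 8106 - 25332 = -17226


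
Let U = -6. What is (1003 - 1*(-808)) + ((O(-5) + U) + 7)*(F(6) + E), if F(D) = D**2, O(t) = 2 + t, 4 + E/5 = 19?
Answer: 1589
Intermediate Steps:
E = 75 (E = -20 + 5*19 = -20 + 95 = 75)
(1003 - 1*(-808)) + ((O(-5) + U) + 7)*(F(6) + E) = (1003 - 1*(-808)) + (((2 - 5) - 6) + 7)*(6**2 + 75) = (1003 + 808) + ((-3 - 6) + 7)*(36 + 75) = 1811 + (-9 + 7)*111 = 1811 - 2*111 = 1811 - 222 = 1589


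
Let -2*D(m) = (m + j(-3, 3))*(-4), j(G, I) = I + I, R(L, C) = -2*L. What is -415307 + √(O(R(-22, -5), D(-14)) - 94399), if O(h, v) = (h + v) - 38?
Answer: -415307 + I*√94409 ≈ -4.1531e+5 + 307.26*I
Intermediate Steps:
j(G, I) = 2*I
D(m) = 12 + 2*m (D(m) = -(m + 2*3)*(-4)/2 = -(m + 6)*(-4)/2 = -(6 + m)*(-4)/2 = -(-24 - 4*m)/2 = 12 + 2*m)
O(h, v) = -38 + h + v
-415307 + √(O(R(-22, -5), D(-14)) - 94399) = -415307 + √((-38 - 2*(-22) + (12 + 2*(-14))) - 94399) = -415307 + √((-38 + 44 + (12 - 28)) - 94399) = -415307 + √((-38 + 44 - 16) - 94399) = -415307 + √(-10 - 94399) = -415307 + √(-94409) = -415307 + I*√94409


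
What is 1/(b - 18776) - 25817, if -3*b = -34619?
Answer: -560461256/21709 ≈ -25817.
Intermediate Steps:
b = 34619/3 (b = -1/3*(-34619) = 34619/3 ≈ 11540.)
1/(b - 18776) - 25817 = 1/(34619/3 - 18776) - 25817 = 1/(-21709/3) - 25817 = -3/21709 - 25817 = -560461256/21709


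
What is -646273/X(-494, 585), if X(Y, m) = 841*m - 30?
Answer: -646273/491955 ≈ -1.3137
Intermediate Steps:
X(Y, m) = -30 + 841*m
-646273/X(-494, 585) = -646273/(-30 + 841*585) = -646273/(-30 + 491985) = -646273/491955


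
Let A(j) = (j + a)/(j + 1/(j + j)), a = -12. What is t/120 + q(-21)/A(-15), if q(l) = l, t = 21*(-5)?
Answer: -13573/1080 ≈ -12.568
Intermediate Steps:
t = -105
A(j) = (-12 + j)/(j + 1/(2*j)) (A(j) = (j - 12)/(j + 1/(j + j)) = (-12 + j)/(j + 1/(2*j)))
t/120 + q(-21)/A(-15) = -105/120 - 21*(-(1 + 2*(-15)²)/(30*(-12 - 15))) = -105*1/120 - 21/(2*(-15)*(-27)/(1 + 2*225)) = -7/8 - 21/(2*(-15)*(-27)/(1 + 450)) = -7/8 - 21/(2*(-15)*(-27)/451) = -7/8 - 21/(2*(-15)*(1/451)*(-27)) = -7/8 - 21/810/451 = -7/8 - 21*451/810 = -7/8 - 3157/270 = -13573/1080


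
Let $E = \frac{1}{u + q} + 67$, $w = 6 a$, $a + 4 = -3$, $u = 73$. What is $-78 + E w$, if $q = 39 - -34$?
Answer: $- \frac{211137}{73} \approx -2892.3$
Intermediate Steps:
$q = 73$ ($q = 39 + 34 = 73$)
$a = -7$ ($a = -4 - 3 = -7$)
$w = -42$ ($w = 6 \left(-7\right) = -42$)
$E = \frac{9783}{146}$ ($E = \frac{1}{73 + 73} + 67 = \frac{1}{146} + 67 = \frac{9783}{146} \approx 67.007$)
$-78 + E w = -78 + \frac{9783}{146} \left(-42\right) = -78 - \frac{205443}{73} = - \frac{211137}{73}$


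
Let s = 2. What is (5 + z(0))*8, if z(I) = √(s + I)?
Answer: 40 + 8*√2 ≈ 51.314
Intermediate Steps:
z(I) = √(2 + I)
(5 + z(0))*8 = (5 + √(2 + 0))*8 = (5 + √2)*8 = 40 + 8*√2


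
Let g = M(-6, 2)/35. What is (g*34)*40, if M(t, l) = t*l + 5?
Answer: -272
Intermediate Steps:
M(t, l) = 5 + l*t (M(t, l) = l*t + 5 = 5 + l*t)
g = -1/5 (g = (5 + 2*(-6))/35 = (5 - 12)*(1/35) = -7*1/35 = -1/5 ≈ -0.20000)
(g*34)*40 = -1/5*34*40 = -34/5*40 = -272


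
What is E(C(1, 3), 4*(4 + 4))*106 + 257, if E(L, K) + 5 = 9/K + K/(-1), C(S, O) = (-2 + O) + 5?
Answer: -58163/16 ≈ -3635.2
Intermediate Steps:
C(S, O) = 3 + O
E(L, K) = -5 - K + 9/K (E(L, K) = -5 + (9/K + K/(-1)) = -5 + (9/K + K*(-1)) = -5 + (9/K - K) = -5 + (-K + 9/K) = -5 - K + 9/K)
E(C(1, 3), 4*(4 + 4))*106 + 257 = (-5 - 4*(4 + 4) + 9/((4*(4 + 4))))*106 + 257 = (-5 - 4*8 + 9/((4*8)))*106 + 257 = (-5 - 1*32 + 9/32)*106 + 257 = (-5 - 32 + 9*(1/32))*106 + 257 = (-5 - 32 + 9/32)*106 + 257 = -1175/32*106 + 257 = -62275/16 + 257 = -58163/16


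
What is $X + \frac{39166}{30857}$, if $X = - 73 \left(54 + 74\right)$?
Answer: $- \frac{288288642}{30857} \approx -9342.7$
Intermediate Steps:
$X = -9344$ ($X = \left(-73\right) 128 = -9344$)
$X + \frac{39166}{30857} = -9344 + \frac{39166}{30857} = - \frac{288288642}{30857}$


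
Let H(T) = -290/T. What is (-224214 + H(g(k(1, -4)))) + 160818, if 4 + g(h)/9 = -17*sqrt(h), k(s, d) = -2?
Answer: 2*(-4849794*sqrt(2) + 1140983*I)/(9*(-4*I + 17*sqrt(2))) ≈ -63396.0 - 1.3042*I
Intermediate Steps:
g(h) = -36 - 153*sqrt(h) (g(h) = -36 + 9*(-17*sqrt(h)) = -36 - 153*sqrt(h))
(-224214 + H(g(k(1, -4)))) + 160818 = (-224214 - 290/(-36 - 153*I*sqrt(2))) + 160818 = -63396 - 290/(-36 - 153*I*sqrt(2))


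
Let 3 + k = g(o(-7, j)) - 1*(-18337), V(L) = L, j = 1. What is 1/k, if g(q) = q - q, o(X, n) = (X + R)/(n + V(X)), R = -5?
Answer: 1/18334 ≈ 5.4543e-5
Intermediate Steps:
o(X, n) = (-5 + X)/(X + n) (o(X, n) = (X - 5)/(n + X) = (-5 + X)/(X + n))
g(q) = 0
k = 18334 (k = -3 + (0 - 1*(-18337)) = -3 + (0 + 18337) = -3 + 18337 = 18334)
1/k = 1/18334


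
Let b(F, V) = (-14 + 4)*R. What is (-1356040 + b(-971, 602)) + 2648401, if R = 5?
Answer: 1292311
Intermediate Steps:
b(F, V) = -50 (b(F, V) = (-14 + 4)*5 = -10*5 = -50)
(-1356040 + b(-971, 602)) + 2648401 = (-1356040 - 50) + 2648401 = -1356090 + 2648401 = 1292311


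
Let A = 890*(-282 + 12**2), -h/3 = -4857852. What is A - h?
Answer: -14696376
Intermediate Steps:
h = 14573556 (h = -3*(-4857852) = 14573556)
A = -122820 (A = 890*(-282 + 144) = 890*(-138) = -122820)
A - h = -122820 - 1*14573556 = -122820 - 14573556 = -14696376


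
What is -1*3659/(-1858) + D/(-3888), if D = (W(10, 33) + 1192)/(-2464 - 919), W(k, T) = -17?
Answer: 24064695343/12219233616 ≈ 1.9694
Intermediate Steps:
D = -1175/3383 (D = (-17 + 1192)/(-2464 - 919) = 1175/(-3383) = 1175*(-1/3383) = -1175/3383 ≈ -0.34732)
-1*3659/(-1858) + D/(-3888) = -1*3659/(-1858) - 1175/3383/(-3888) = -3659*(-1/1858) - 1175/3383*(-1/3888) = 3659/1858 + 1175/13153104 = 24064695343/12219233616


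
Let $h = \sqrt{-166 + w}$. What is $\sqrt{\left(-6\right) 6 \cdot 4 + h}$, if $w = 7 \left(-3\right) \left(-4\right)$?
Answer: $\sqrt{-144 + i \sqrt{82}} \approx 0.37712 + 12.006 i$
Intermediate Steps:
$w = 84$ ($w = \left(-21\right) \left(-4\right) = 84$)
$h = i \sqrt{82}$ ($h = \sqrt{-166 + 84} = \sqrt{-82} = i \sqrt{82} \approx 9.0554 i$)
$\sqrt{\left(-6\right) 6 \cdot 4 + h} = \sqrt{\left(-6\right) 6 \cdot 4 + i \sqrt{82}} = \sqrt{\left(-36\right) 4 + i \sqrt{82}} = \sqrt{-144 + i \sqrt{82}}$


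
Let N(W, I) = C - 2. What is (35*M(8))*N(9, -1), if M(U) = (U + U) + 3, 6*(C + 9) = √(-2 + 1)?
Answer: -7315 + 665*I/6 ≈ -7315.0 + 110.83*I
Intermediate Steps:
C = -9 + I/6 (C = -9 + √(-2 + 1)/6 = -9 + √(-1)/6 = -9 + I/6 ≈ -9.0 + 0.16667*I)
M(U) = 3 + 2*U (M(U) = 2*U + 3 = 3 + 2*U)
N(W, I) = -11 + I/6 (N(W, I) = (-9 + I/6) - 2 = -11 + I/6)
(35*M(8))*N(9, -1) = (35*(3 + 2*8))*(-11 + I/6) = (35*(3 + 16))*(-11 + I/6) = (35*19)*(-11 + I/6) = 665*(-11 + I/6) = -7315 + 665*I/6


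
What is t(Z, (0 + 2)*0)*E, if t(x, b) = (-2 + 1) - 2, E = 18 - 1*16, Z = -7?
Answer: -6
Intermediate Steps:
E = 2 (E = 18 - 16 = 2)
t(x, b) = -3 (t(x, b) = -1 - 2 = -3)
t(Z, (0 + 2)*0)*E = -3*2 = -6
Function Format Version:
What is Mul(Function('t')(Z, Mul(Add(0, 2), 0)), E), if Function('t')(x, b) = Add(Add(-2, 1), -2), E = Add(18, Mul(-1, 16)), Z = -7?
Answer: -6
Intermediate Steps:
E = 2 (E = Add(18, -16) = 2)
Function('t')(x, b) = -3 (Function('t')(x, b) = Add(-1, -2) = -3)
Mul(Function('t')(Z, Mul(Add(0, 2), 0)), E) = Mul(-3, 2) = -6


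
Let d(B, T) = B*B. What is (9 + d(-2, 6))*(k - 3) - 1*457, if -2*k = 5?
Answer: -1057/2 ≈ -528.50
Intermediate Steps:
k = -5/2 (k = -1/2*5 = -5/2 ≈ -2.5000)
d(B, T) = B**2
(9 + d(-2, 6))*(k - 3) - 1*457 = (9 + (-2)**2)*(-5/2 - 3) - 1*457 = (9 + 4)*(-11/2) - 457 = 13*(-11/2) - 457 = -143/2 - 457 = -1057/2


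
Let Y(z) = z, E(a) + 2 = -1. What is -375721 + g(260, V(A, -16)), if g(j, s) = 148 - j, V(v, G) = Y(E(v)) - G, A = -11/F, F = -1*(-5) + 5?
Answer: -375833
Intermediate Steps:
E(a) = -3 (E(a) = -2 - 1 = -3)
F = 10 (F = 5 + 5 = 10)
A = -11/10 ≈ -1.1000
V(v, G) = -3 - G
-375721 + g(260, V(A, -16)) = -375721 + (148 - 1*260) = -375721 + (148 - 260) = -375721 - 112 = -375833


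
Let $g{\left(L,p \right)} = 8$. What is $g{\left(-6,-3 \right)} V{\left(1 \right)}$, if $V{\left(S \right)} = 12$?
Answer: $96$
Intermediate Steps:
$g{\left(-6,-3 \right)} V{\left(1 \right)} = 8 \cdot 12 = 96$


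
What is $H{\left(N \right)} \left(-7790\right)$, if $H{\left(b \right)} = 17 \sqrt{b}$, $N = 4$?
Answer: $-264860$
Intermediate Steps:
$H{\left(N \right)} \left(-7790\right) = 17 \sqrt{4} \left(-7790\right) = 17 \cdot 2 \left(-7790\right) = 34 \left(-7790\right) = -264860$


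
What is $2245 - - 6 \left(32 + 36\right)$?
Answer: $2653$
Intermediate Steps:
$2245 - - 6 \left(32 + 36\right) = 2245 - \left(-6\right) 68 = 2245 - -408 = 2245 + 408 = 2653$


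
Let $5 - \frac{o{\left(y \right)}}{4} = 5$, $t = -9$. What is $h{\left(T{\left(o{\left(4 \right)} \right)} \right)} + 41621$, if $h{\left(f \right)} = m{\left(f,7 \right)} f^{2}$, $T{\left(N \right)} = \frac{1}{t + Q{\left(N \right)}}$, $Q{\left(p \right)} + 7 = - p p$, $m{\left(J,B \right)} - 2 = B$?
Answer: $\frac{10654985}{256} \approx 41621.0$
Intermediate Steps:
$m{\left(J,B \right)} = 2 + B$
$Q{\left(p \right)} = -7 - p^{2}$ ($Q{\left(p \right)} = -7 + - p p = -7 - p^{2}$)
$o{\left(y \right)} = 0$ ($o{\left(y \right)} = 20 - 20 = 0$)
$T{\left(N \right)} = \frac{1}{-16 - N^{2}}$ ($T{\left(N \right)} = \frac{1}{-9 - \left(7 + N^{2}\right)} = \frac{1}{-16 - N^{2}}$)
$h{\left(f \right)} = 9 f^{2}$ ($h{\left(f \right)} = \left(2 + 7\right) f^{2} = 9 f^{2}$)
$h{\left(T{\left(o{\left(4 \right)} \right)} \right)} + 41621 = 9 \left(- \frac{1}{16 + 0^{2}}\right)^{2} + 41621 = 9 \left(- \frac{1}{16 + 0}\right)^{2} + 41621 = 9 \left(- \frac{1}{16}\right)^{2} + 41621 = 9 \cdot \frac{1}{256} + 41621 = \frac{9}{256} + 41621 = \frac{10654985}{256}$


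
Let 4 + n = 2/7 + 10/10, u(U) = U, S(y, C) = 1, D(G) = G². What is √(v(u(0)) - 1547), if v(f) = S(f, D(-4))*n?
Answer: 4*I*√4746/7 ≈ 39.366*I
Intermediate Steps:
n = -19/7 (n = -4 + (2/7 + 10/10) = -4 + (2*(⅐) + 10*(⅒)) = -4 + (2/7 + 1) = -4 + 9/7 = -19/7 ≈ -2.7143)
v(f) = -19/7 (v(f) = 1*(-19/7) = -19/7)
√(v(u(0)) - 1547) = √(-19/7 - 1547) = √(-10848/7) = 4*I*√4746/7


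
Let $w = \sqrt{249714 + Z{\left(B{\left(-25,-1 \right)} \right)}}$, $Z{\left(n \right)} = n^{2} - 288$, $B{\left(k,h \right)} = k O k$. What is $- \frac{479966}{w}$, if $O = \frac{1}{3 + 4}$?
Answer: $- \frac{3359762 \sqrt{12612499}}{12612499} \approx -946.04$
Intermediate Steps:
$O = \frac{1}{7} \approx 0.14286$
$B{\left(k,h \right)} = \frac{k^{2}}{7}$ ($B{\left(k,h \right)} = k \frac{1}{7} k = \frac{k}{7} k = \frac{k^{2}}{7}$)
$Z{\left(n \right)} = -288 + n^{2}$ ($Z{\left(n \right)} = n^{2} - 288 = -288 + n^{2}$)
$w = \frac{\sqrt{12612499}}{7}$ ($w = \sqrt{249714 - \left(288 - \left(\frac{\left(-25\right)^{2}}{7}\right)^{2}\right)} = \sqrt{249714 - \left(288 - \left(\frac{1}{7} \cdot 625\right)^{2}\right)} = \sqrt{249714 - \left(288 - \left(\frac{625}{7}\right)^{2}\right)} = \sqrt{249714 + \left(-288 + \frac{390625}{49}\right)} = \sqrt{249714 + \frac{376513}{49}} = \sqrt{\frac{12612499}{49}} = \frac{\sqrt{12612499}}{7} \approx 507.34$)
$- \frac{479966}{w} = - \frac{479966}{\frac{1}{7} \sqrt{12612499}} = - 479966 \frac{7 \sqrt{12612499}}{12612499} = - \frac{3359762 \sqrt{12612499}}{12612499}$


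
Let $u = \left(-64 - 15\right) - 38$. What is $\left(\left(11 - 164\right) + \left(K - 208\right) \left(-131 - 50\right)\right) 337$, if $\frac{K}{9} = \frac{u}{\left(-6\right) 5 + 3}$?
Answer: $10256932$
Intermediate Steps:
$u = -117$ ($u = -79 - 38 = -117$)
$K = 39$ ($K = 9 \left(- \frac{117}{\left(-6\right) 5 + 3}\right) = 9 \left(- \frac{117}{-30 + 3}\right) = 9 \left(- \frac{117}{-27}\right) = 9 \left(\left(-117\right) \left(- \frac{1}{27}\right)\right) = 9 \cdot \frac{13}{3} = 39$)
$\left(\left(11 - 164\right) + \left(K - 208\right) \left(-131 - 50\right)\right) 337 = \left(\left(11 - 164\right) + \left(39 - 208\right) \left(-131 - 50\right)\right) 337 = \left(\left(11 - 164\right) - -30589\right) 337 = \left(-153 + 30589\right) 337 = 30436 \cdot 337 = 10256932$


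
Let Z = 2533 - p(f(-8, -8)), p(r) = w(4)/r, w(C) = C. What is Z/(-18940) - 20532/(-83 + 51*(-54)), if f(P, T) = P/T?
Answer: 381701307/53732780 ≈ 7.1037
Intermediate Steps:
p(r) = 4/r
Z = 2529 (Z = 2533 - 4/((-8/(-8))) = 2533 - 4/((-8*(-⅛))) = 2533 - 4/1 = 2533 - 4 = 2529)
Z/(-18940) - 20532/(-83 + 51*(-54)) = 2529/(-18940) - 20532/(-83 + 51*(-54)) = 2529*(-1/18940) - 20532/(-83 - 2754) = -2529/18940 - 20532/(-2837) = -2529/18940 - 20532*(-1/2837) = -2529/18940 + 20532/2837 = 381701307/53732780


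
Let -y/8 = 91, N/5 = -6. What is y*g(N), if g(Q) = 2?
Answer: -1456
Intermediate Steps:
N = -30 (N = 5*(-6) = -30)
y = -728 (y = -8*91 = -728)
y*g(N) = -728*2 = -1456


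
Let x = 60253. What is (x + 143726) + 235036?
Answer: 439015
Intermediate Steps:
(x + 143726) + 235036 = (60253 + 143726) + 235036 = 203979 + 235036 = 439015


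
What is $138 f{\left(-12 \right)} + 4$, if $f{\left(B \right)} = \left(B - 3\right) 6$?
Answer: $-12416$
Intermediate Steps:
$f{\left(B \right)} = -18 + 6 B$ ($f{\left(B \right)} = \left(-3 + B\right) 6 = -18 + 6 B$)
$138 f{\left(-12 \right)} + 4 = 138 \left(-18 + 6 \left(-12\right)\right) + 4 = 138 \left(-18 - 72\right) + 4 = 138 \left(-90\right) + 4 = -12420 + 4 = -12416$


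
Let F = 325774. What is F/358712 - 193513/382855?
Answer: 27654384757/68667341380 ≈ 0.40273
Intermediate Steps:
F/358712 - 193513/382855 = 325774/358712 - 193513/382855 = 325774*(1/358712) - 193513*1/382855 = 162887/179356 - 193513/382855 = 27654384757/68667341380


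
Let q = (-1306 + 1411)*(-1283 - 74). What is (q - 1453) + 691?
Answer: -143247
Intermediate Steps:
q = -142485 (q = 105*(-1357) = -142485)
(q - 1453) + 691 = (-142485 - 1453) + 691 = -143938 + 691 = -143247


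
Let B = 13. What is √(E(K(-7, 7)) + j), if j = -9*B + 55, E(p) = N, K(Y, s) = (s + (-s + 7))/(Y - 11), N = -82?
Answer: 12*I ≈ 12.0*I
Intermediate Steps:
K(Y, s) = 7/(-11 + Y) (K(Y, s) = (s + (7 - s))/(-11 + Y) = 7/(-11 + Y))
E(p) = -82
j = -62 (j = -9*13 + 55 = -117 + 55 = -62)
√(E(K(-7, 7)) + j) = √(-82 - 62) = √(-144) = 12*I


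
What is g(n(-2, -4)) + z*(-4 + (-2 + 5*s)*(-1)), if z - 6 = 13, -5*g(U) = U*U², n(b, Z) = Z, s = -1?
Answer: 349/5 ≈ 69.800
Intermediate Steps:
g(U) = -U³/5 (g(U) = -U*U²/5 = -U³/5)
z = 19 (z = 6 + 13 = 19)
g(n(-2, -4)) + z*(-4 + (-2 + 5*s)*(-1)) = -⅕*(-4)³ + 19*(-4 + (-2 + 5*(-1))*(-1)) = -⅕*(-64) + 19*(-4 + (-2 - 5)*(-1)) = 64/5 + 19*(-4 - 7*(-1)) = 64/5 + 19*(-4 + 7) = 64/5 + 19*3 = 64/5 + 57 = 349/5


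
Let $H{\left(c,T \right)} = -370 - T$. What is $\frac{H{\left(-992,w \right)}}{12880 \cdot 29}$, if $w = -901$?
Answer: $\frac{531}{373520} \approx 0.0014216$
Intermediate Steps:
$\frac{H{\left(-992,w \right)}}{12880 \cdot 29} = \frac{-370 - -901}{12880 \cdot 29} = \frac{-370 + 901}{373520} = 531 \cdot \frac{1}{373520} = \frac{531}{373520}$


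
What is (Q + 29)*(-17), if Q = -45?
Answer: 272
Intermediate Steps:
(Q + 29)*(-17) = (-45 + 29)*(-17) = -16*(-17) = 272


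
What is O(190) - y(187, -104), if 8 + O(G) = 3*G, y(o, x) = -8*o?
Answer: 2058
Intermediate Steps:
O(G) = -8 + 3*G
O(190) - y(187, -104) = (-8 + 3*190) - (-8)*187 = (-8 + 570) - 1*(-1496) = 562 + 1496 = 2058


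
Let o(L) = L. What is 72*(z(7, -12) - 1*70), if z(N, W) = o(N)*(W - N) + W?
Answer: -15480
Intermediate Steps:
z(N, W) = W + N*(W - N) (z(N, W) = N*(W - N) + W = W + N*(W - N))
72*(z(7, -12) - 1*70) = 72*((-12 - 1*7**2 + 7*(-12)) - 1*70) = 72*((-12 - 1*49 - 84) - 70) = 72*((-12 - 49 - 84) - 70) = 72*(-145 - 70) = 72*(-215) = -15480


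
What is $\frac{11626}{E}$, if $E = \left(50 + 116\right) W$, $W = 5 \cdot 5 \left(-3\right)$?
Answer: $- \frac{5813}{6225} \approx -0.93382$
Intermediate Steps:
$W = -75$ ($W = 25 \left(-3\right) = -75$)
$E = -12450$ ($E = \left(50 + 116\right) \left(-75\right) = 166 \left(-75\right) = -12450$)
$\frac{11626}{E} = \frac{11626}{-12450} = 11626 \left(- \frac{1}{12450}\right) = - \frac{5813}{6225}$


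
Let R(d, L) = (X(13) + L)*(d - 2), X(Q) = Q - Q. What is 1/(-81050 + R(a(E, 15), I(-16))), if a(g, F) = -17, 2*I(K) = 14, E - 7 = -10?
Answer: -1/81183 ≈ -1.2318e-5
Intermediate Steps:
E = -3 (E = 7 - 10 = -3)
I(K) = 7 (I(K) = (½)*14 = 7)
X(Q) = 0
R(d, L) = L*(-2 + d) (R(d, L) = (0 + L)*(d - 2) = L*(-2 + d))
1/(-81050 + R(a(E, 15), I(-16))) = 1/(-81050 + 7*(-2 - 17)) = 1/(-81050 + 7*(-19)) = 1/(-81050 - 133) = 1/(-81183) = -1/81183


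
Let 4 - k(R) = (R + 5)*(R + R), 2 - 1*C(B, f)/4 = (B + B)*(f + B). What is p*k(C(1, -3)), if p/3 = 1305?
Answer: -5434020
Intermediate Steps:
p = 3915 (p = 3*1305 = 3915)
C(B, f) = 8 - 8*B*(B + f) (C(B, f) = 8 - 4*(B + B)*(f + B) = 8 - 4*2*B*(B + f) = 8 - 8*B*(B + f))
k(R) = 4 - 2*R*(5 + R) (k(R) = 4 - (R + 5)*(R + R) = 4 - (5 + R)*2*R = 4 - 2*R*(5 + R))
p*k(C(1, -3)) = 3915*(4 - 10*(8 - 8*1² - 8*1*(-3)) - 2*(8 - 8*1² - 8*1*(-3))²) = 3915*(4 - 10*(8 - 8*1 + 24) - 2*(8 - 8*1 + 24)²) = 3915*(4 - 10*(8 - 8 + 24) - 2*(8 - 8 + 24)²) = 3915*(4 - 10*24 - 2*24²) = 3915*(4 - 240 - 2*576) = 3915*(4 - 240 - 1152) = 3915*(-1388) = -5434020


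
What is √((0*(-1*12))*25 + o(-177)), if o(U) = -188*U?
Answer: 2*√8319 ≈ 182.42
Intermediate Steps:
√((0*(-1*12))*25 + o(-177)) = √((0*(-1*12))*25 - 188*(-177)) = √((0*(-12))*25 + 33276) = √(0*25 + 33276) = √(0 + 33276) = √33276 = 2*√8319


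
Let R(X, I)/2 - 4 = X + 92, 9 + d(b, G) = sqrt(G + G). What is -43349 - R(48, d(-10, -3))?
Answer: -43637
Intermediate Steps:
d(b, G) = -9 + sqrt(2)*sqrt(G) (d(b, G) = -9 + sqrt(G + G) = -9 + sqrt(2*G) = -9 + sqrt(2)*sqrt(G))
R(X, I) = 192 + 2*X (R(X, I) = 8 + 2*(X + 92) = 8 + 2*(92 + X) = 8 + (184 + 2*X) = 192 + 2*X)
-43349 - R(48, d(-10, -3)) = -43349 - (192 + 2*48) = -43349 - (192 + 96) = -43349 - 1*288 = -43349 - 288 = -43637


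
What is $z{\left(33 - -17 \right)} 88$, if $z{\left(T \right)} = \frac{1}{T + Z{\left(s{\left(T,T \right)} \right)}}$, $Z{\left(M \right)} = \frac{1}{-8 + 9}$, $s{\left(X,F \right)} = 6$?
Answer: $\frac{88}{51} \approx 1.7255$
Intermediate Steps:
$Z{\left(M \right)} = 1$ ($Z{\left(M \right)} = 1^{-1} = 1$)
$z{\left(T \right)} = \frac{1}{1 + T}$ ($z{\left(T \right)} = \frac{1}{T + 1} = \frac{1}{1 + T}$)
$z{\left(33 - -17 \right)} 88 = \frac{1}{1 + \left(33 - -17\right)} 88 = \frac{1}{1 + \left(33 + 17\right)} 88 = \frac{1}{1 + 50} \cdot 88 = \frac{1}{51} \cdot 88 = \frac{88}{51}$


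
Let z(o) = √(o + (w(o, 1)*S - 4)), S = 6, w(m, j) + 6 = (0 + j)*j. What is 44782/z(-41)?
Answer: -44782*I*√3/15 ≈ -5171.0*I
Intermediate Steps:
w(m, j) = -6 + j² (w(m, j) = -6 + (0 + j)*j = -6 + j*j = -6 + j²)
z(o) = √(-34 + o) (z(o) = √(o + ((-6 + 1²)*6 - 4)) = √(o + ((-6 + 1)*6 - 4)) = √(o + (-5*6 - 4)) = √(o + (-30 - 4)) = √(o - 34) = √(-34 + o))
44782/z(-41) = 44782/(√(-34 - 41)) = 44782/(√(-75)) = 44782/((5*I*√3)) = 44782*(-I*√3/15) = -44782*I*√3/15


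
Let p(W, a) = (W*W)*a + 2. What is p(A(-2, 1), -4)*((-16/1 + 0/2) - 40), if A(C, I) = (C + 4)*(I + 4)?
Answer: 22288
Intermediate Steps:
A(C, I) = (4 + C)*(4 + I)
p(W, a) = 2 + a*W**2 (p(W, a) = W**2*a + 2 = a*W**2 + 2 = 2 + a*W**2)
p(A(-2, 1), -4)*((-16/1 + 0/2) - 40) = (2 - 4*(16 + 4*(-2) + 4*1 - 2*1)**2)*((-16/1 + 0/2) - 40) = (2 - 4*(16 - 8 + 4 - 2)**2)*((-16*1 + 0*(1/2)) - 40) = (2 - 4*10**2)*((-16 + 0) - 40) = (2 - 4*100)*(-16 - 40) = (2 - 400)*(-56) = -398*(-56) = 22288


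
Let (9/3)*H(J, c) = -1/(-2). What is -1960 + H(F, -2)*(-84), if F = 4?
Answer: -1974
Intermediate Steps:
H(J, c) = 1/6 (H(J, c) = (-1/(-2))/3 = (-1*(-1/2))/3 = (1/3)*(1/2) = 1/6)
-1960 + H(F, -2)*(-84) = -1960 + (1/6)*(-84) = -1960 - 14 = -1974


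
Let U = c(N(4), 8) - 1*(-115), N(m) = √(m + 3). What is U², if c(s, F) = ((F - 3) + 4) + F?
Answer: 17424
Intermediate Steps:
N(m) = √(3 + m)
c(s, F) = 1 + 2*F (c(s, F) = ((-3 + F) + 4) + F = (1 + F) + F = 1 + 2*F)
U = 132 (U = (1 + 2*8) - 1*(-115) = (1 + 16) + 115 = 17 + 115 = 132)
U² = 132² = 17424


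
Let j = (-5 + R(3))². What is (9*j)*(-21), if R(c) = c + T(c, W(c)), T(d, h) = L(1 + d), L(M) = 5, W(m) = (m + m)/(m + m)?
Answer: -1701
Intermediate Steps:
W(m) = 1 (W(m) = (2*m)/((2*m)) = (2*m)*(1/(2*m)) = 1)
T(d, h) = 5
R(c) = 5 + c (R(c) = c + 5 = 5 + c)
j = 9 (j = (-5 + (5 + 3))² = (-5 + 8)² = 3² = 9)
(9*j)*(-21) = (9*9)*(-21) = 81*(-21) = -1701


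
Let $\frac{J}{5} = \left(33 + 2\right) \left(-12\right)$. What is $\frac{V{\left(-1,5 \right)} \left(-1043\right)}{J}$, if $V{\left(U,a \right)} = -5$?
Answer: $- \frac{149}{60} \approx -2.4833$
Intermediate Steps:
$J = -2100$ ($J = 5 \left(33 + 2\right) \left(-12\right) = 5 \cdot 35 \left(-12\right) = 5 \left(-420\right) = -2100$)
$\frac{V{\left(-1,5 \right)} \left(-1043\right)}{J} = \frac{\left(-5\right) \left(-1043\right)}{-2100} = 5215 \left(- \frac{1}{2100}\right) = - \frac{149}{60}$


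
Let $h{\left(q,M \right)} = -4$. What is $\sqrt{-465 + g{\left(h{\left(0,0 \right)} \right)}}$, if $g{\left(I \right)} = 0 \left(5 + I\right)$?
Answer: $i \sqrt{465} \approx 21.564 i$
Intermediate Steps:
$g{\left(I \right)} = 0$
$\sqrt{-465 + g{\left(h{\left(0,0 \right)} \right)}} = \sqrt{-465 + 0} = \sqrt{-465} = i \sqrt{465}$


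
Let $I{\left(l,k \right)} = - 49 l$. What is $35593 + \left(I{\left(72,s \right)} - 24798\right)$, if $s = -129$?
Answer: $7267$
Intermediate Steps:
$35593 + \left(I{\left(72,s \right)} - 24798\right) = 35593 - 28326 = 7267$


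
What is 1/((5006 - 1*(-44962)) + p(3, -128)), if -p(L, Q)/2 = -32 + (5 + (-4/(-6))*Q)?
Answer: 3/150578 ≈ 1.9923e-5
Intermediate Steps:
p(L, Q) = 54 - 4*Q/3 (p(L, Q) = -2*(-32 + (5 + (-4/(-6))*Q)) = -2*(-32 + (5 + (-4*(-⅙))*Q)) = -2*(-32 + (5 + 2*Q/3)) = -2*(-27 + 2*Q/3) = 54 - 4*Q/3)
1/((5006 - 1*(-44962)) + p(3, -128)) = 1/((5006 - 1*(-44962)) + (54 - 4/3*(-128))) = 1/((5006 + 44962) + (54 + 512/3)) = 1/(49968 + 674/3) = 1/(150578/3) = 3/150578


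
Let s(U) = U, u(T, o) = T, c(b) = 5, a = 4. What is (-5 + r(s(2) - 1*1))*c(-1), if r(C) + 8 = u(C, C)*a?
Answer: -45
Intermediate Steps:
r(C) = -8 + 4*C (r(C) = -8 + C*4 = -8 + 4*C)
(-5 + r(s(2) - 1*1))*c(-1) = (-5 + (-8 + 4*(2 - 1*1)))*5 = (-5 + (-8 + 4*(2 - 1)))*5 = (-5 + (-8 + 4*1))*5 = (-5 + (-8 + 4))*5 = (-5 - 4)*5 = -9*5 = -45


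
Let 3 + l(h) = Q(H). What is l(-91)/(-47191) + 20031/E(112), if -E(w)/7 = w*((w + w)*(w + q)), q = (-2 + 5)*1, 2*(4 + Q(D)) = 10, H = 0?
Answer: -904891241/953061885440 ≈ -0.00094946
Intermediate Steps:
Q(D) = 1 (Q(D) = -4 + (½)*10 = -4 + 5 = 1)
q = 3 (q = 3*1 = 3)
l(h) = -2 (l(h) = -3 + 1 = -2)
E(w) = -14*w²*(3 + w) (E(w) = -7*w*(w + w)*(w + 3) = -7*w*(2*w)*(3 + w) = -7*w*2*w*(3 + w) = -14*w²*(3 + w))
l(-91)/(-47191) + 20031/E(112) = -2/(-47191) + 20031/((14*112²*(-3 - 1*112))) = -2*(-1/47191) + 20031/((14*12544*(-3 - 112))) = 2/47191 + 20031/((14*12544*(-115))) = 2/47191 + 20031/(-20195840) = 2/47191 + 20031*(-1/20195840) = 2/47191 - 20031/20195840 = -904891241/953061885440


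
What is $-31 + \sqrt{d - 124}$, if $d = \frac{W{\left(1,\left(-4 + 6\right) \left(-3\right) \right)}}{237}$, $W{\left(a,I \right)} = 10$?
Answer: $-31 + \frac{i \sqrt{6962586}}{237} \approx -31.0 + 11.134 i$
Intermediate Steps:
$d = \frac{10}{237} \approx 0.042194$
$-31 + \sqrt{d - 124} = -31 + \sqrt{\frac{10}{237} - 124} = -31 + \sqrt{- \frac{29378}{237}} = -31 + \frac{i \sqrt{6962586}}{237}$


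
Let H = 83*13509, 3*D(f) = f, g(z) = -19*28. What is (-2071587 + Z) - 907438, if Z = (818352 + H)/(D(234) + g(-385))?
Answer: -1354416949/454 ≈ -2.9833e+6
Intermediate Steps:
g(z) = -532
D(f) = f/3
H = 1121247
Z = -1939599/454 (Z = (818352 + 1121247)/((⅓)*234 - 532) = 1939599/(78 - 532) = 1939599/(-454) = 1939599*(-1/454) = -1939599/454 ≈ -4272.2)
(-2071587 + Z) - 907438 = (-2071587 - 1939599/454) - 907438 = -942440097/454 - 907438 = -1354416949/454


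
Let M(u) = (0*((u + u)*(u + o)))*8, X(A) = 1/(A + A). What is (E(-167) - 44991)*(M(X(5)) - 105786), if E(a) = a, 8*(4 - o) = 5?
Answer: 4777084188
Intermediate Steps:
o = 27/8 (o = 4 - ⅛*5 = 4 - 5/8 = 27/8 ≈ 3.3750)
X(A) = 1/(2*A)
M(u) = 0 (M(u) = (0*((u + u)*(u + 27/8)))*8 = (0*((2*u)*(27/8 + u)))*8 = (0*(2*u*(27/8 + u)))*8 = 0*8 = 0)
(E(-167) - 44991)*(M(X(5)) - 105786) = (-167 - 44991)*(0 - 105786) = -45158*(-105786) = 4777084188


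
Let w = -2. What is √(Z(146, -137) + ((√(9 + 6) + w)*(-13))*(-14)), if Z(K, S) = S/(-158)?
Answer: √(-9065250 + 4543448*√15)/158 ≈ 18.486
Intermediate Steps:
Z(K, S) = -S/158 (Z(K, S) = S*(-1/158) = -S/158)
√(Z(146, -137) + ((√(9 + 6) + w)*(-13))*(-14)) = √(-1/158*(-137) + ((√(9 + 6) - 2)*(-13))*(-14)) = √(137/158 + ((√15 - 2)*(-13))*(-14)) = √(137/158 + ((-2 + √15)*(-13))*(-14)) = √(137/158 + (26 - 13*√15)*(-14)) = √(137/158 + (-364 + 182*√15)) = √(-57375/158 + 182*√15)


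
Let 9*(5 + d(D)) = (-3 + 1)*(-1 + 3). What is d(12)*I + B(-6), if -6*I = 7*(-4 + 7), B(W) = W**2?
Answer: 991/18 ≈ 55.056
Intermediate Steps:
d(D) = -49/9 (d(D) = -5 + ((-3 + 1)*(-1 + 3))/9 = -5 + (-2*2)/9 = -5 + (1/9)*(-4) = -5 - 4/9 = -49/9)
I = -7/2 (I = -7*(-4 + 7)/6 = -7*3/6 = -1/6*21 = -7/2 ≈ -3.5000)
d(12)*I + B(-6) = -49/9*(-7/2) + (-6)**2 = 343/18 + 36 = 991/18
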